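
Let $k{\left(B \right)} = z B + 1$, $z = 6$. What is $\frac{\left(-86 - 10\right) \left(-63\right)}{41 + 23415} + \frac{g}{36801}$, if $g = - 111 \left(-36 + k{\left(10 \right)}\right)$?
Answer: $\frac{1640438}{8991711} \approx 0.18244$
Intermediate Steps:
$k{\left(B \right)} = 1 + 6 B$ ($k{\left(B \right)} = 6 B + 1 = 1 + 6 B$)
$g = -2775$ ($g = - 111 \left(-36 + \left(1 + 6 \cdot 10\right)\right) = - 111 \left(-36 + \left(1 + 60\right)\right) = - 111 \left(-36 + 61\right) = \left(-111\right) 25 = -2775$)
$\frac{\left(-86 - 10\right) \left(-63\right)}{41 + 23415} + \frac{g}{36801} = \frac{\left(-86 - 10\right) \left(-63\right)}{41 + 23415} - \frac{2775}{36801} = \frac{\left(-96\right) \left(-63\right)}{23456} - \frac{925}{12267} = 6048 \cdot \frac{1}{23456} - \frac{925}{12267} = \frac{189}{733} - \frac{925}{12267} = \frac{1640438}{8991711}$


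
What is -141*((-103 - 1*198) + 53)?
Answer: 34968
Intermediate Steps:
-141*((-103 - 1*198) + 53) = -141*((-103 - 198) + 53) = -141*(-301 + 53) = -141*(-248) = 34968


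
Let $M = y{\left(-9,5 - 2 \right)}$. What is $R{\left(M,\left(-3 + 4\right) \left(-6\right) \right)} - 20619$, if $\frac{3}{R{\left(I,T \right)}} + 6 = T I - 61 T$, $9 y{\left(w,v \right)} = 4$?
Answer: $- \frac{22103559}{1072} \approx -20619.0$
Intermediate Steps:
$y{\left(w,v \right)} = \frac{4}{9}$ ($y{\left(w,v \right)} = \frac{1}{9} \cdot 4 = \frac{4}{9}$)
$M = \frac{4}{9} \approx 0.44444$
$R{\left(I,T \right)} = \frac{3}{-6 - 61 T + I T}$ ($R{\left(I,T \right)} = \frac{3}{-6 + \left(T I - 61 T\right)} = \frac{3}{-6 + \left(I T - 61 T\right)} = \frac{3}{-6 + \left(- 61 T + I T\right)} = \frac{3}{-6 - 61 T + I T}$)
$R{\left(M,\left(-3 + 4\right) \left(-6\right) \right)} - 20619 = \frac{3}{-6 - 61 \left(-3 + 4\right) \left(-6\right) + \frac{4 \left(-3 + 4\right) \left(-6\right)}{9}} - 20619 = \frac{3}{-6 - 61 \cdot 1 \left(-6\right) + \frac{4 \cdot 1 \left(-6\right)}{9}} - 20619 = \frac{3}{-6 - -366 + \frac{4}{9} \left(-6\right)} - 20619 = \frac{3}{-6 + 366 - \frac{8}{3}} - 20619 = \frac{3}{\frac{1072}{3}} - 20619 = 3 \cdot \frac{3}{1072} - 20619 = \frac{9}{1072} - 20619 = - \frac{22103559}{1072}$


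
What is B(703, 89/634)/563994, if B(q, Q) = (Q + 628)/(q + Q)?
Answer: 44249/27935938806 ≈ 1.5839e-6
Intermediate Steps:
B(q, Q) = (628 + Q)/(Q + q)
B(703, 89/634)/563994 = ((628 + 89/634)/(89/634 + 703))/563994 = ((628 + 89*(1/634))/(89*(1/634) + 703))*(1/563994) = ((628 + 89/634)/(89/634 + 703))*(1/563994) = ((398241/634)/(445791/634))*(1/563994) = ((634/445791)*(398241/634))*(1/563994) = (132747/148597)*(1/563994) = 44249/27935938806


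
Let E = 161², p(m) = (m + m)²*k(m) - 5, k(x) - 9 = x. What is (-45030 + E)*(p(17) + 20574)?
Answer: -967393125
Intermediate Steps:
k(x) = 9 + x
p(m) = -5 + 4*m²*(9 + m) (p(m) = (m + m)²*(9 + m) - 5 = (2*m)²*(9 + m) - 5 = (4*m²)*(9 + m) - 5 = 4*m²*(9 + m) - 5 = -5 + 4*m²*(9 + m))
E = 25921
(-45030 + E)*(p(17) + 20574) = (-45030 + 25921)*((-5 + 4*17²*(9 + 17)) + 20574) = -19109*((-5 + 4*289*26) + 20574) = -19109*((-5 + 30056) + 20574) = -19109*(30051 + 20574) = -19109*50625 = -967393125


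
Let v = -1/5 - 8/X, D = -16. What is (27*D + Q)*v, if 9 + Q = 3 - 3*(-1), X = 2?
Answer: 1827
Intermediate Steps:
Q = -3 (Q = -9 + (3 - 3*(-1)) = -9 + (3 + 3) = -9 + 6 = -3)
v = -21/5 (v = -1/5 - 8/2 = -1*⅕ - 8*½ = -⅕ - 4 = -21/5 ≈ -4.2000)
(27*D + Q)*v = (27*(-16) - 3)*(-21/5) = (-432 - 3)*(-21/5) = -435*(-21/5) = 1827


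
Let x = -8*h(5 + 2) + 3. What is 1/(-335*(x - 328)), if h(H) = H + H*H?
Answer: 1/258955 ≈ 3.8617e-6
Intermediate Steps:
h(H) = H + H²
x = -445 (x = -8*(5 + 2)*(1 + (5 + 2)) + 3 = -56*(1 + 7) + 3 = -56*8 + 3 = -8*56 + 3 = -448 + 3 = -445)
1/(-335*(x - 328)) = 1/(-335*(-445 - 328)) = 1/(-335*(-773)) = 1/258955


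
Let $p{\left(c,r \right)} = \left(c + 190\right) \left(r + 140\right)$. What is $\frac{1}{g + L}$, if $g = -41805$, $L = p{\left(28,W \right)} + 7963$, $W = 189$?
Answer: $\frac{1}{37880} \approx 2.6399 \cdot 10^{-5}$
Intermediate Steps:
$p{\left(c,r \right)} = \left(140 + r\right) \left(190 + c\right)$ ($p{\left(c,r \right)} = \left(190 + c\right) \left(140 + r\right) = \left(140 + r\right) \left(190 + c\right)$)
$L = 79685$ ($L = \left(26600 + 140 \cdot 28 + 190 \cdot 189 + 28 \cdot 189\right) + 7963 = \left(26600 + 3920 + 35910 + 5292\right) + 7963 = 71722 + 7963 = 79685$)
$\frac{1}{g + L} = \frac{1}{-41805 + 79685} = \frac{1}{37880}$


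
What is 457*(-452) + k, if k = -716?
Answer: -207280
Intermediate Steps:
457*(-452) + k = 457*(-452) - 716 = -206564 - 716 = -207280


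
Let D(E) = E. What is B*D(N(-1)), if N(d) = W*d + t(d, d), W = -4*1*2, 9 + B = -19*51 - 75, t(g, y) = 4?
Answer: -12636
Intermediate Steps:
B = -1053 (B = -9 + (-19*51 - 75) = -9 + (-969 - 75) = -9 - 1044 = -1053)
W = -8 (W = -4*2 = -8)
N(d) = 4 - 8*d (N(d) = -8*d + 4 = 4 - 8*d)
B*D(N(-1)) = -1053*(4 - 8*(-1)) = -1053*(4 + 8) = -1053*12 = -12636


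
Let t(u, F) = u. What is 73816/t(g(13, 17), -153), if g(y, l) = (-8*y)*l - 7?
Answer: -73816/1775 ≈ -41.586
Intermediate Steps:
g(y, l) = -7 - 8*l*y (g(y, l) = -8*l*y - 7 = -7 - 8*l*y)
73816/t(g(13, 17), -153) = 73816/(-7 - 8*17*13) = 73816/(-7 - 1768) = 73816/(-1775) = 73816*(-1/1775) = -73816/1775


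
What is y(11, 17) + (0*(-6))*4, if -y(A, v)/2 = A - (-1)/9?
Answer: -200/9 ≈ -22.222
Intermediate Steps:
y(A, v) = -2/9 - 2*A (y(A, v) = -2*(A - (-1)/9) = -2*(A - 1*(-1/9)) = -2*(A + 1/9) = -2*(1/9 + A) = -2/9 - 2*A)
y(11, 17) + (0*(-6))*4 = (-2/9 - 2*11) + (0*(-6))*4 = (-2/9 - 22) + 0*4 = -200/9 + 0 = -200/9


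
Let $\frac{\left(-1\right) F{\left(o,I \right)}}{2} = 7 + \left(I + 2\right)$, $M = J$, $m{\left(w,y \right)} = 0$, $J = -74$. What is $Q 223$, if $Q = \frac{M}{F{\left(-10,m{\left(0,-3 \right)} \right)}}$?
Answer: $\frac{8251}{9} \approx 916.78$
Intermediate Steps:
$M = -74$
$F{\left(o,I \right)} = -18 - 2 I$ ($F{\left(o,I \right)} = - 2 \left(7 + \left(I + 2\right)\right) = - 2 \left(7 + \left(2 + I\right)\right) = - 2 \left(9 + I\right) = -18 - 2 I$)
$Q = \frac{37}{9}$ ($Q = - \frac{74}{-18 - 0} = - \frac{74}{-18 + 0} = - \frac{74}{-18} = \left(-74\right) \left(- \frac{1}{18}\right) = \frac{37}{9} \approx 4.1111$)
$Q 223 = \frac{37}{9} \cdot 223 = \frac{8251}{9}$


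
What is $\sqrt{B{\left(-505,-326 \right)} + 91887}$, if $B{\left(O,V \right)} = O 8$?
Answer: $\sqrt{87847} \approx 296.39$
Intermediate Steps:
$B{\left(O,V \right)} = 8 O$
$\sqrt{B{\left(-505,-326 \right)} + 91887} = \sqrt{8 \left(-505\right) + 91887} = \sqrt{-4040 + 91887} = \sqrt{87847}$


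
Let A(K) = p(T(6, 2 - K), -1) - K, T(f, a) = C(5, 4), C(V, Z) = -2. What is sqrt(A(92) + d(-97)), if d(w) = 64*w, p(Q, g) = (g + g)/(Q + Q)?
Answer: I*sqrt(25198)/2 ≈ 79.369*I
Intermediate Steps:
T(f, a) = -2
p(Q, g) = g/Q (p(Q, g) = (2*g)/((2*Q)) = (2*g)*(1/(2*Q)) = g/Q)
A(K) = 1/2 - K (A(K) = -1/(-2) - K = -1*(-1/2) - K = 1/2 - K)
sqrt(A(92) + d(-97)) = sqrt((1/2 - 1*92) + 64*(-97)) = sqrt((1/2 - 92) - 6208) = sqrt(-183/2 - 6208) = sqrt(-12599/2) = I*sqrt(25198)/2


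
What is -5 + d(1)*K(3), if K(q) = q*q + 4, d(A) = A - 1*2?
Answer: -18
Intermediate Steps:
d(A) = -2 + A (d(A) = A - 2 = -2 + A)
K(q) = 4 + q**2 (K(q) = q**2 + 4 = 4 + q**2)
-5 + d(1)*K(3) = -5 + (-2 + 1)*(4 + 3**2) = -5 - (4 + 9) = -5 - 1*13 = -5 - 13 = -18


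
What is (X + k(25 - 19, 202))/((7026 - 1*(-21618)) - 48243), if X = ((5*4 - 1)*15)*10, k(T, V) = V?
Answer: -3052/19599 ≈ -0.15572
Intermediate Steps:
X = 2850 (X = ((20 - 1)*15)*10 = (19*15)*10 = 285*10 = 2850)
(X + k(25 - 19, 202))/((7026 - 1*(-21618)) - 48243) = (2850 + 202)/((7026 - 1*(-21618)) - 48243) = 3052/((7026 + 21618) - 48243) = 3052/(28644 - 48243) = 3052/(-19599) = 3052*(-1/19599) = -3052/19599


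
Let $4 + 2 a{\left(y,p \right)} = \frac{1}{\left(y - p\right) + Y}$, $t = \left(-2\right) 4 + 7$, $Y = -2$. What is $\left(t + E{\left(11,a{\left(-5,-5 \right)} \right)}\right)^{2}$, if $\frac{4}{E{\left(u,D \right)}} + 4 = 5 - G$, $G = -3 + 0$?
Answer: $0$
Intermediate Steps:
$G = -3$
$t = -1$ ($t = -8 + 7 = -1$)
$a{\left(y,p \right)} = -2 + \frac{1}{2 \left(-2 + y - p\right)}$ ($a{\left(y,p \right)} = -2 + \frac{1}{2 \left(\left(y - p\right) - 2\right)} = -2 + \frac{1}{2 \left(-2 + y - p\right)}$)
$E{\left(u,D \right)} = 1$ ($E{\left(u,D \right)} = \frac{4}{-4 + \left(5 - -3\right)} = \frac{4}{-4 + \left(5 + 3\right)} = \frac{4}{-4 + 8} = \frac{4}{4} = 4 \cdot \frac{1}{4} = 1$)
$\left(t + E{\left(11,a{\left(-5,-5 \right)} \right)}\right)^{2} = \left(-1 + 1\right)^{2} = 0^{2} = 0$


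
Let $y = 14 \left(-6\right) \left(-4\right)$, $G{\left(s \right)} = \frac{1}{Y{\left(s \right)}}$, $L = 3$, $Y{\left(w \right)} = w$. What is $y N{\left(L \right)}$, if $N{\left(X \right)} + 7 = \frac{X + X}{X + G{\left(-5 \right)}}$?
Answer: $-1632$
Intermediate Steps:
$G{\left(s \right)} = \frac{1}{s}$
$y = 336$ ($y = \left(-84\right) \left(-4\right) = 336$)
$N{\left(X \right)} = -7 + \frac{2 X}{- \frac{1}{5} + X}$ ($N{\left(X \right)} = -7 + \frac{X + X}{X + \frac{1}{-5}} = -7 + \frac{2 X}{X - \frac{1}{5}} = -7 + \frac{2 X}{- \frac{1}{5} + X}$)
$y N{\left(L \right)} = 336 \frac{7 - 75}{-1 + 5 \cdot 3} = 336 \frac{7 - 75}{-1 + 15} = 336 \cdot \frac{1}{14} \left(-68\right) = 336 \left(- \frac{34}{7}\right) = -1632$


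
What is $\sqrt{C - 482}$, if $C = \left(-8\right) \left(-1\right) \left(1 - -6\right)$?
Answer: $i \sqrt{426} \approx 20.64 i$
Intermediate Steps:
$C = 56$ ($C = 8 \left(1 + 6\right) = 8 \cdot 7 = 56$)
$\sqrt{C - 482} = \sqrt{56 - 482} = \sqrt{-426} = i \sqrt{426}$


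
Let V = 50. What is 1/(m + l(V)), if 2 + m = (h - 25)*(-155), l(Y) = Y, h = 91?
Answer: -1/10182 ≈ -9.8213e-5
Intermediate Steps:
m = -10232 (m = -2 + (91 - 25)*(-155) = -2 + 66*(-155) = -2 - 10230 = -10232)
1/(m + l(V)) = 1/(-10232 + 50) = 1/(-10182) = -1/10182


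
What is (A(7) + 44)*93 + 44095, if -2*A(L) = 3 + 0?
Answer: 96095/2 ≈ 48048.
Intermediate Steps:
A(L) = -3/2 (A(L) = -(3 + 0)/2 = -½*3 = -3/2)
(A(7) + 44)*93 + 44095 = (-3/2 + 44)*93 + 44095 = (85/2)*93 + 44095 = 7905/2 + 44095 = 96095/2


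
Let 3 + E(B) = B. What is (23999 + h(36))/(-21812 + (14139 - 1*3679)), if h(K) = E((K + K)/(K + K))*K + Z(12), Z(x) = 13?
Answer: -1995/946 ≈ -2.1089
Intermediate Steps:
E(B) = -3 + B
h(K) = 13 - 2*K (h(K) = (-3 + (K + K)/(K + K))*K + 13 = (-3 + (2*K)/((2*K)))*K + 13 = (-3 + (2*K)*(1/(2*K)))*K + 13 = (-3 + 1)*K + 13 = -2*K + 13 = 13 - 2*K)
(23999 + h(36))/(-21812 + (14139 - 1*3679)) = (23999 + (13 - 2*36))/(-21812 + (14139 - 1*3679)) = (23999 + (13 - 72))/(-21812 + (14139 - 3679)) = (23999 - 59)/(-21812 + 10460) = 23940/(-11352) = 23940*(-1/11352) = -1995/946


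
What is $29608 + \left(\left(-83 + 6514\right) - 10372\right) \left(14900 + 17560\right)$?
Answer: $-127895252$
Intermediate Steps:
$29608 + \left(\left(-83 + 6514\right) - 10372\right) \left(14900 + 17560\right) = 29608 + \left(6431 - 10372\right) 32460 = 29608 - 127924860 = -127895252$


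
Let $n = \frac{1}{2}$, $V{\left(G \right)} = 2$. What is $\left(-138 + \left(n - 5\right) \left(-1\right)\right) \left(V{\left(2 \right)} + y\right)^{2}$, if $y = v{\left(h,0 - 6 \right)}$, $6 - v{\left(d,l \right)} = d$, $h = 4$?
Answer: $-2136$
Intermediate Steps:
$v{\left(d,l \right)} = 6 - d$
$y = 2$ ($y = 6 - 4 = 2$)
$n = \frac{1}{2} \approx 0.5$
$\left(-138 + \left(n - 5\right) \left(-1\right)\right) \left(V{\left(2 \right)} + y\right)^{2} = \left(-138 + \left(\frac{1}{2} - 5\right) \left(-1\right)\right) \left(2 + 2\right)^{2} = \left(-138 - - \frac{9}{2}\right) 4^{2} = \left(-138 + \frac{9}{2}\right) 16 = \left(- \frac{267}{2}\right) 16 = -2136$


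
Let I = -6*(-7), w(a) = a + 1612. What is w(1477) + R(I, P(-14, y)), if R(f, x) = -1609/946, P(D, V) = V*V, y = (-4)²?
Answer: 2920585/946 ≈ 3087.3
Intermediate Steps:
w(a) = 1612 + a
y = 16
P(D, V) = V²
I = 42
R(f, x) = -1609/946 (R(f, x) = -1609*1/946 = -1609/946)
w(1477) + R(I, P(-14, y)) = (1612 + 1477) - 1609/946 = 3089 - 1609/946 = 2920585/946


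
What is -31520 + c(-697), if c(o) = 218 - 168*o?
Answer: 85794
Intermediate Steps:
-31520 + c(-697) = -31520 + (218 - 168*(-697)) = -31520 + (218 + 117096) = -31520 + 117314 = 85794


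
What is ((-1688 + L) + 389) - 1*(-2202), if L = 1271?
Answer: 2174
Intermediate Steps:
((-1688 + L) + 389) - 1*(-2202) = ((-1688 + 1271) + 389) - 1*(-2202) = (-417 + 389) + 2202 = -28 + 2202 = 2174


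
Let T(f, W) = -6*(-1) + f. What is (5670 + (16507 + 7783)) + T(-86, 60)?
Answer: 29880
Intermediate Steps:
T(f, W) = 6 + f
(5670 + (16507 + 7783)) + T(-86, 60) = (5670 + (16507 + 7783)) + (6 - 86) = (5670 + 24290) - 80 = 29960 - 80 = 29880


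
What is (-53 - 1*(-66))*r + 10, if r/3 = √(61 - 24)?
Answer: 10 + 39*√37 ≈ 247.23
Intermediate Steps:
r = 3*√37 (r = 3*√(61 - 24) = 3*√37 ≈ 18.248)
(-53 - 1*(-66))*r + 10 = (-53 - 1*(-66))*(3*√37) + 10 = (-53 + 66)*(3*√37) + 10 = 13*(3*√37) + 10 = 39*√37 + 10 = 10 + 39*√37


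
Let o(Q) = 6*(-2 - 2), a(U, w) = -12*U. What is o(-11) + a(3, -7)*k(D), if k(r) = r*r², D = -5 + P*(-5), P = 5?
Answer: 971976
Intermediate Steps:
D = -30 (D = -5 + 5*(-5) = -5 - 25 = -30)
o(Q) = -24 (o(Q) = 6*(-4) = -24)
k(r) = r³
o(-11) + a(3, -7)*k(D) = -24 - 12*3*(-30)³ = -24 - 36*(-27000) = -24 + 972000 = 971976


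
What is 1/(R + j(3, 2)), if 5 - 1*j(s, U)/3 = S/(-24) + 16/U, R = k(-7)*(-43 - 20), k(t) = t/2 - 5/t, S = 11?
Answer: 8/1343 ≈ 0.0059568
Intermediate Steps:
k(t) = t/2 - 5/t (k(t) = t*(1/2) - 5/t = t/2 - 5/t)
R = 351/2 (R = ((1/2)*(-7) - 5/(-7))*(-43 - 20) = (-7/2 - 5*(-1/7))*(-63) = (-7/2 + 5/7)*(-63) = -39/14*(-63) = 351/2 ≈ 175.50)
j(s, U) = 131/8 - 48/U (j(s, U) = 15 - 3*(11/(-24) + 16/U) = 15 - 3*(11*(-1/24) + 16/U) = 15 - 3*(-11/24 + 16/U) = 15 + (11/8 - 48/U) = 131/8 - 48/U)
1/(R + j(3, 2)) = 1/(351/2 + (131/8 - 48/2)) = 1/(351/2 + (131/8 - 48*1/2)) = 1/(351/2 + (131/8 - 24)) = 1/(351/2 - 61/8) = 1/(1343/8) = 8/1343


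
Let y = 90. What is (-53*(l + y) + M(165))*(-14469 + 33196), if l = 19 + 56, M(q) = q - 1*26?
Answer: -161164562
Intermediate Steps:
M(q) = -26 + q (M(q) = q - 26 = -26 + q)
l = 75
(-53*(l + y) + M(165))*(-14469 + 33196) = (-53*(75 + 90) + (-26 + 165))*(-14469 + 33196) = (-53*165 + 139)*18727 = (-8745 + 139)*18727 = -8606*18727 = -161164562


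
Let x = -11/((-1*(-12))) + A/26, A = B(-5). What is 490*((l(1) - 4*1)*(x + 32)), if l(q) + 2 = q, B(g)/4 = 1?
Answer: -5969425/78 ≈ -76531.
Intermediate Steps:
B(g) = 4 (B(g) = 4*1 = 4)
A = 4
l(q) = -2 + q
x = -119/156 (x = -11/((-1*(-12))) + 4/26 = -11/12 + 4*(1/26) = -11*1/12 + 2/13 = -11/12 + 2/13 = -119/156 ≈ -0.76282)
490*((l(1) - 4*1)*(x + 32)) = 490*(((-2 + 1) - 4*1)*(-119/156 + 32)) = 490*((-1 - 4)*(4873/156)) = 490*(-5*4873/156) = 490*(-24365/156) = -5969425/78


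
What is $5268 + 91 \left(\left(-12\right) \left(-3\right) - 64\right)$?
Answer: $2720$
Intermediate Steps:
$5268 + 91 \left(\left(-12\right) \left(-3\right) - 64\right) = 5268 + 91 \left(36 - 64\right) = 5268 + 91 \left(-28\right) = 5268 - 2548 = 2720$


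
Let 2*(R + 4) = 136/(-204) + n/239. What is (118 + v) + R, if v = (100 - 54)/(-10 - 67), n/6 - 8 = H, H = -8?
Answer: 26119/231 ≈ 113.07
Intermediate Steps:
n = 0 (n = 48 + 6*(-8) = 48 - 48 = 0)
v = -46/77 (v = 46/(-77) = 46*(-1/77) = -46/77 ≈ -0.59740)
R = -13/3 (R = -4 + (136/(-204) + 0/239)/2 = -4 + (136*(-1/204) + 0*(1/239))/2 = -4 + (-2/3 + 0)/2 = -4 + (1/2)*(-2/3) = -4 - 1/3 = -13/3 ≈ -4.3333)
(118 + v) + R = (118 - 46/77) - 13/3 = 9040/77 - 13/3 = 26119/231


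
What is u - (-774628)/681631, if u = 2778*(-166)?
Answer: -314331997760/681631 ≈ -4.6115e+5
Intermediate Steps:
u = -461148
u - (-774628)/681631 = -461148 - (-774628)/681631 = -461148 - 1*(-774628/681631) = -461148 + 774628/681631 = -314331997760/681631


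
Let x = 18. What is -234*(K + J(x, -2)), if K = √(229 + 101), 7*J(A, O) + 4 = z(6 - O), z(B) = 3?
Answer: 234/7 - 234*√330 ≈ -4217.4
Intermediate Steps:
J(A, O) = -⅐ (J(A, O) = -4/7 + (⅐)*3 = -4/7 + 3/7 = -⅐)
K = √330 ≈ 18.166
-234*(K + J(x, -2)) = -234*(√330 - ⅐) = -234*(-⅐ + √330) = 234/7 - 234*√330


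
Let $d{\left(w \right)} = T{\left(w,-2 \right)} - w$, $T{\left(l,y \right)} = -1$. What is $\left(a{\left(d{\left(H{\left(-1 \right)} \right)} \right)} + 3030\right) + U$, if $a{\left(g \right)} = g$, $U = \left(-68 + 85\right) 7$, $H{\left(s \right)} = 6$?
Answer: $3142$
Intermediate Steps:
$d{\left(w \right)} = -1 - w$
$U = 119$ ($U = 17 \cdot 7 = 119$)
$\left(a{\left(d{\left(H{\left(-1 \right)} \right)} \right)} + 3030\right) + U = \left(\left(-1 - 6\right) + 3030\right) + 119 = \left(-7 + 3030\right) + 119 = 3023 + 119 = 3142$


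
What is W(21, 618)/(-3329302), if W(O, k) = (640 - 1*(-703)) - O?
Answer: -661/1664651 ≈ -0.00039708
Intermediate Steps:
W(O, k) = 1343 - O (W(O, k) = (640 + 703) - O = 1343 - O)
W(21, 618)/(-3329302) = (1343 - 1*21)/(-3329302) = (1343 - 21)*(-1/3329302) = 1322*(-1/3329302) = -661/1664651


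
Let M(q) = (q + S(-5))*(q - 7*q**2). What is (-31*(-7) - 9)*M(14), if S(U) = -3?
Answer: -3107104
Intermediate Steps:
M(q) = (-3 + q)*(q - 7*q**2) (M(q) = (q - 3)*(q - 7*q**2) = (-3 + q)*(q - 7*q**2))
(-31*(-7) - 9)*M(14) = (-31*(-7) - 9)*(14*(-3 - 7*14**2 + 22*14)) = (217 - 9)*(14*(-3 - 7*196 + 308)) = 208*(14*(-3 - 1372 + 308)) = 208*(14*(-1067)) = 208*(-14938) = -3107104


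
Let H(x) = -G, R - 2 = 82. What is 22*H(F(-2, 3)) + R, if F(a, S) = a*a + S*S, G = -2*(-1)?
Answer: 40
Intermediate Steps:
R = 84 (R = 2 + 82 = 84)
G = 2
F(a, S) = S² + a² (F(a, S) = a² + S² = S² + a²)
H(x) = -2 (H(x) = -1*2 = -2)
22*H(F(-2, 3)) + R = 22*(-2) + 84 = -44 + 84 = 40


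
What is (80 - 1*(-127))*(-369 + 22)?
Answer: -71829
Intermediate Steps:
(80 - 1*(-127))*(-369 + 22) = (80 + 127)*(-347) = 207*(-347) = -71829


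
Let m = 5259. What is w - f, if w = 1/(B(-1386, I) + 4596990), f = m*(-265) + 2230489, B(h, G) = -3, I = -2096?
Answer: -3847006958897/4596987 ≈ -8.3685e+5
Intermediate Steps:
f = 836854 (f = 5259*(-265) + 2230489 = -1393635 + 2230489 = 836854)
w = 1/4596987 (w = 1/(-3 + 4596990) = 1/4596987 ≈ 2.1753e-7)
w - f = 1/4596987 - 1*836854 = 1/4596987 - 836854 = -3847006958897/4596987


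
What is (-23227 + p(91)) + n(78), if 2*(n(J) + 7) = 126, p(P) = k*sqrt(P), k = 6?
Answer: -23171 + 6*sqrt(91) ≈ -23114.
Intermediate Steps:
p(P) = 6*sqrt(P)
n(J) = 56 (n(J) = -7 + (1/2)*126 = -7 + 63 = 56)
(-23227 + p(91)) + n(78) = (-23227 + 6*sqrt(91)) + 56 = -23171 + 6*sqrt(91)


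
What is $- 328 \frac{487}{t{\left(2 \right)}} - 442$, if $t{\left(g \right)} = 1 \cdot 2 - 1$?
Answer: $-160178$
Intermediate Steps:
$t{\left(g \right)} = 1$ ($t{\left(g \right)} = 2 - 1 = 1$)
$- 328 \frac{487}{t{\left(2 \right)}} - 442 = - 328 \cdot \frac{487}{1} - 442 = - 328 \cdot 487 \cdot 1 - 442 = \left(-328\right) 487 - 442 = -159736 - 442 = -160178$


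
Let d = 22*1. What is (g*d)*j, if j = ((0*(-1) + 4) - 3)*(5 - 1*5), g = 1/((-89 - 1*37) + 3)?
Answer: 0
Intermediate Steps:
g = -1/123 (g = 1/((-89 - 37) + 3) = 1/(-126 + 3) = 1/(-123) = -1/123 ≈ -0.0081301)
d = 22
j = 0 (j = ((0 + 4) - 3)*(5 - 5) = (4 - 3)*0 = 1*0 = 0)
(g*d)*j = -1/123*22*0 = -22/123*0 = 0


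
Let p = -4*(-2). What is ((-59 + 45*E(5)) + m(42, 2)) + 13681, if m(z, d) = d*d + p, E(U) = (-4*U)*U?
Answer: 9134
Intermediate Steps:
E(U) = -4*U**2
p = 8
m(z, d) = 8 + d**2 (m(z, d) = d*d + 8 = d**2 + 8 = 8 + d**2)
((-59 + 45*E(5)) + m(42, 2)) + 13681 = ((-59 + 45*(-4*5**2)) + (8 + 2**2)) + 13681 = ((-59 + 45*(-4*25)) + (8 + 4)) + 13681 = ((-59 + 45*(-100)) + 12) + 13681 = ((-59 - 4500) + 12) + 13681 = (-4559 + 12) + 13681 = -4547 + 13681 = 9134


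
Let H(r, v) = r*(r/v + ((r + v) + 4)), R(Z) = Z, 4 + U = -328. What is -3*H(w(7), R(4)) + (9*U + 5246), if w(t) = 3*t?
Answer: 401/4 ≈ 100.25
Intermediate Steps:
U = -332 (U = -4 - 328 = -332)
H(r, v) = r*(4 + r + v + r/v) (H(r, v) = r*(r/v + (4 + r + v)) = r*(4 + r + v + r/v))
-3*H(w(7), R(4)) + (9*U + 5246) = -3*3*7*(3*7 + 4*(4 + 3*7 + 4))/4 + (9*(-332) + 5246) = -63*(21 + 4*(4 + 21 + 4))/4 + (-2988 + 5246) = -63*(21 + 4*29)/4 + 2258 = -63*(21 + 116)/4 + 2258 = -63*137/4 + 2258 = -3*2877/4 + 2258 = -8631/4 + 2258 = 401/4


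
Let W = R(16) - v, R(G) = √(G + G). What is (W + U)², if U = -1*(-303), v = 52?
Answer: 63033 + 2008*√2 ≈ 65873.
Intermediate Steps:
R(G) = √2*√G (R(G) = √(2*G) = √2*√G)
U = 303
W = -52 + 4*√2 (W = √2*√16 - 1*52 = √2*4 - 52 = 4*√2 - 52 = -52 + 4*√2 ≈ -46.343)
(W + U)² = ((-52 + 4*√2) + 303)² = (251 + 4*√2)²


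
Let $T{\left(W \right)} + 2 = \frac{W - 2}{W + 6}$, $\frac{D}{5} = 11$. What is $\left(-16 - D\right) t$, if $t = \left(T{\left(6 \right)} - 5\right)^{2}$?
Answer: $- \frac{28400}{9} \approx -3155.6$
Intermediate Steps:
$D = 55$ ($D = 5 \cdot 11 = 55$)
$T{\left(W \right)} = -2 + \frac{-2 + W}{6 + W}$ ($T{\left(W \right)} = -2 + \frac{W - 2}{W + 6} = -2 + \frac{-2 + W}{6 + W}$)
$t = \frac{400}{9}$ ($t = \left(\frac{-14 - 6}{6 + 6} - 5\right)^{2} = \left(\frac{-14 - 6}{12} - 5\right)^{2} = \left(\frac{1}{12} \left(-20\right) - 5\right)^{2} = \left(- \frac{5}{3} - 5\right)^{2} = \left(- \frac{20}{3}\right)^{2} = \frac{400}{9} \approx 44.444$)
$\left(-16 - D\right) t = \left(-16 - 55\right) \frac{400}{9} = \left(-71\right) \frac{400}{9} = - \frac{28400}{9}$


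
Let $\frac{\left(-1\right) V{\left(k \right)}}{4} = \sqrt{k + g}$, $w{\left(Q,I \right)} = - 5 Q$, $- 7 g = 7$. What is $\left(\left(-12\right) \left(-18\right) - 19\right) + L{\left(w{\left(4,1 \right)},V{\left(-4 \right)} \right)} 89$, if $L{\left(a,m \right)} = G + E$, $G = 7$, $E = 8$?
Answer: $1532$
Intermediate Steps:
$g = -1$ ($g = \left(- \frac{1}{7}\right) 7 = -1$)
$V{\left(k \right)} = - 4 \sqrt{-1 + k}$ ($V{\left(k \right)} = - 4 \sqrt{k - 1} = - 4 \sqrt{-1 + k}$)
$L{\left(a,m \right)} = 15$ ($L{\left(a,m \right)} = 7 + 8 = 15$)
$\left(\left(-12\right) \left(-18\right) - 19\right) + L{\left(w{\left(4,1 \right)},V{\left(-4 \right)} \right)} 89 = \left(\left(-12\right) \left(-18\right) - 19\right) + 15 \cdot 89 = \left(216 - 19\right) + 1335 = 197 + 1335 = 1532$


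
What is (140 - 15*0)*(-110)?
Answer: -15400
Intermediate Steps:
(140 - 15*0)*(-110) = (140 + 0)*(-110) = 140*(-110) = -15400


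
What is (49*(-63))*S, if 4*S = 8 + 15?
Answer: -71001/4 ≈ -17750.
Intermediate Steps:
S = 23/4 (S = (8 + 15)/4 = (¼)*23 = 23/4 ≈ 5.7500)
(49*(-63))*S = (49*(-63))*(23/4) = -3087*23/4 = -71001/4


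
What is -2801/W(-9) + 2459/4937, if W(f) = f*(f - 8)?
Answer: -13452310/755361 ≈ -17.809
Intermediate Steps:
W(f) = f*(-8 + f)
-2801/W(-9) + 2459/4937 = -2801*(-1/(9*(-8 - 9))) + 2459/4937 = -2801/((-9*(-17))) + 2459*(1/4937) = -2801/153 + 2459/4937 = -13452310/755361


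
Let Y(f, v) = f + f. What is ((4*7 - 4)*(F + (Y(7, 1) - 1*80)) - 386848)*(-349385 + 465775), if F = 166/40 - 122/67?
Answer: -3028607328332/67 ≈ -4.5203e+10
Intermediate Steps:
F = 3121/1340 (F = 166*(1/40) - 122*1/67 = 83/20 - 122/67 = 3121/1340 ≈ 2.3291)
Y(f, v) = 2*f
((4*7 - 4)*(F + (Y(7, 1) - 1*80)) - 386848)*(-349385 + 465775) = ((4*7 - 4)*(3121/1340 + (2*7 - 1*80)) - 386848)*(-349385 + 465775) = ((28 - 4)*(3121/1340 + (14 - 80)) - 386848)*116390 = (24*(3121/1340 - 66) - 386848)*116390 = (24*(-85319/1340) - 386848)*116390 = (-511914/335 - 386848)*116390 = -130105994/335*116390 = -3028607328332/67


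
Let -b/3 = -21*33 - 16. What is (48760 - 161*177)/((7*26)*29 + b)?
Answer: 20263/7405 ≈ 2.7364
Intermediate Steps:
b = 2127 (b = -3*(-21*33 - 16) = -3*(-693 - 16) = -3*(-709) = 2127)
(48760 - 161*177)/((7*26)*29 + b) = (48760 - 161*177)/((7*26)*29 + 2127) = (48760 - 28497)/(182*29 + 2127) = 20263/(5278 + 2127) = 20263/7405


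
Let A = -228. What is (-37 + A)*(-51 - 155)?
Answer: 54590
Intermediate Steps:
(-37 + A)*(-51 - 155) = (-37 - 228)*(-51 - 155) = -265*(-206) = 54590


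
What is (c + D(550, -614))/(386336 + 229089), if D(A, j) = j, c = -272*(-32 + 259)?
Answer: -62358/615425 ≈ -0.10133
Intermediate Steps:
c = -61744 (c = -272*227 = -61744)
(c + D(550, -614))/(386336 + 229089) = (-61744 - 614)/(386336 + 229089) = -62358/615425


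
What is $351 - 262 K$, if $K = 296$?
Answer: $-77201$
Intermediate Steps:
$351 - 262 K = 351 - 77552 = -77201$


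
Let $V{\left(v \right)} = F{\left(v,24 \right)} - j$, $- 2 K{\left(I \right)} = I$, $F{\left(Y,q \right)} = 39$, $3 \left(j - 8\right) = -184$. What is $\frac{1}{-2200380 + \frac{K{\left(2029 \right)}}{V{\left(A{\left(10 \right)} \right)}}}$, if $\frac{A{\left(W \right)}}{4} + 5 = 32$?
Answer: $- \frac{554}{1219016607} \approx -4.5446 \cdot 10^{-7}$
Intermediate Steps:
$j = - \frac{160}{3}$ ($j = 8 + \frac{1}{3} \left(-184\right) = 8 - \frac{184}{3} = - \frac{160}{3} \approx -53.333$)
$A{\left(W \right)} = 108$ ($A{\left(W \right)} = -20 + 4 \cdot 32 = -20 + 128 = 108$)
$K{\left(I \right)} = - \frac{I}{2}$
$V{\left(v \right)} = \frac{277}{3}$ ($V{\left(v \right)} = 39 - - \frac{160}{3} = 39 + \frac{160}{3} = \frac{277}{3}$)
$\frac{1}{-2200380 + \frac{K{\left(2029 \right)}}{V{\left(A{\left(10 \right)} \right)}}} = \frac{1}{-2200380 + \frac{\left(- \frac{1}{2}\right) 2029}{\frac{277}{3}}} = \frac{1}{-2200380 - \frac{6087}{554}} = \frac{1}{- \frac{1219016607}{554}} = - \frac{554}{1219016607}$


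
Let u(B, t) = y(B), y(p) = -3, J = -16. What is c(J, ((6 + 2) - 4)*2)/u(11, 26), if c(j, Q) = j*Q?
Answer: 128/3 ≈ 42.667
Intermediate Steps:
u(B, t) = -3
c(j, Q) = Q*j
c(J, ((6 + 2) - 4)*2)/u(11, 26) = ((((6 + 2) - 4)*2)*(-16))/(-3) = (((8 - 4)*2)*(-16))*(-1/3) = ((4*2)*(-16))*(-1/3) = (8*(-16))*(-1/3) = -128*(-1/3) = 128/3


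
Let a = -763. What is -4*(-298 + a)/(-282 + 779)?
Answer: 4244/497 ≈ 8.5392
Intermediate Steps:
-4*(-298 + a)/(-282 + 779) = -4*(-298 - 763)/(-282 + 779) = -(-4244)/497 = -4*(-1061/497) = 4244/497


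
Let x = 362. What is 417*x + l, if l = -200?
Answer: 150754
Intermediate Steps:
417*x + l = 417*362 - 200 = 150954 - 200 = 150754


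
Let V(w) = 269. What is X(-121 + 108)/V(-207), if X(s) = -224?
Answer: -224/269 ≈ -0.83271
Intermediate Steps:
X(-121 + 108)/V(-207) = -224/269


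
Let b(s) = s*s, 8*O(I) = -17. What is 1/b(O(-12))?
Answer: 64/289 ≈ 0.22145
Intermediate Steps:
O(I) = -17/8 (O(I) = (1/8)*(-17) = -17/8)
b(s) = s**2
1/b(O(-12)) = 1/((-17/8)**2) = 1/(289/64) = 64/289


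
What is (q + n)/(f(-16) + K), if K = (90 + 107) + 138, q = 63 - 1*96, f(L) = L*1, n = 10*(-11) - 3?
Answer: -146/319 ≈ -0.45768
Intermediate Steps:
n = -113 (n = -110 - 3 = -113)
f(L) = L
q = -33 (q = 63 - 96 = -33)
K = 335 (K = 197 + 138 = 335)
(q + n)/(f(-16) + K) = (-33 - 113)/(-16 + 335) = -146/319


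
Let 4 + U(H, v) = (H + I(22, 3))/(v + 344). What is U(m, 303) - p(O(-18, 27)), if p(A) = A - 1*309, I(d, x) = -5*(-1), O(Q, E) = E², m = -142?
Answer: -274465/647 ≈ -424.21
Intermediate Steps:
I(d, x) = 5
p(A) = -309 + A (p(A) = A - 309 = -309 + A)
U(H, v) = -4 + (5 + H)/(344 + v) (U(H, v) = -4 + (H + 5)/(v + 344) = -4 + (5 + H)/(344 + v))
U(m, 303) - p(O(-18, 27)) = (-1371 - 142 - 4*303)/(344 + 303) - (-309 + 27²) = (-1371 - 142 - 1212)/647 - (-309 + 729) = (1/647)*(-2725) - 1*420 = -2725/647 - 420 = -274465/647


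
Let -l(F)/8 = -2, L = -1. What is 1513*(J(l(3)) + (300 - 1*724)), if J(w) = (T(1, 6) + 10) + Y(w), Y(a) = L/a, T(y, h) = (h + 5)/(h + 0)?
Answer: -29937731/48 ≈ -6.2370e+5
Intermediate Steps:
l(F) = 16 (l(F) = -8*(-2) = 16)
T(y, h) = (5 + h)/h
Y(a) = -1/a
J(w) = 71/6 - 1/w (J(w) = ((5 + 6)/6 + 10) - 1/w = ((1/6)*11 + 10) - 1/w = (11/6 + 10) - 1/w = 71/6 - 1/w)
1513*(J(l(3)) + (300 - 1*724)) = 1513*((71/6 - 1/16) + (300 - 1*724)) = 1513*((71/6 - 1*1/16) + (300 - 724)) = 1513*((71/6 - 1/16) - 424) = 1513*(565/48 - 424) = 1513*(-19787/48) = -29937731/48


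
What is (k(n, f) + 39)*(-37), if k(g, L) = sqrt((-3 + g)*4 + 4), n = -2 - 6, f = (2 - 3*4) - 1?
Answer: -1443 - 74*I*sqrt(10) ≈ -1443.0 - 234.01*I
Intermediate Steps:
f = -11 (f = (2 - 1*12) - 1 = (2 - 12) - 1 = -10 - 1 = -11)
n = -8
k(g, L) = sqrt(-8 + 4*g) (k(g, L) = sqrt((-12 + 4*g) + 4) = sqrt(-8 + 4*g))
(k(n, f) + 39)*(-37) = (2*sqrt(-2 - 8) + 39)*(-37) = (2*sqrt(-10) + 39)*(-37) = (2*(I*sqrt(10)) + 39)*(-37) = (2*I*sqrt(10) + 39)*(-37) = (39 + 2*I*sqrt(10))*(-37) = -1443 - 74*I*sqrt(10)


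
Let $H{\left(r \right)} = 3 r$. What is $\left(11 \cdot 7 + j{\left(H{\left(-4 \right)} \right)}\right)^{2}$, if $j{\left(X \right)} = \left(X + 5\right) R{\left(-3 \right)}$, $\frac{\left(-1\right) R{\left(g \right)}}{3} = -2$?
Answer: $1225$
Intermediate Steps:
$R{\left(g \right)} = 6$ ($R{\left(g \right)} = \left(-3\right) \left(-2\right) = 6$)
$j{\left(X \right)} = 30 + 6 X$ ($j{\left(X \right)} = \left(X + 5\right) 6 = \left(5 + X\right) 6 = 30 + 6 X$)
$\left(11 \cdot 7 + j{\left(H{\left(-4 \right)} \right)}\right)^{2} = \left(11 \cdot 7 + \left(30 + 6 \cdot 3 \left(-4\right)\right)\right)^{2} = \left(77 + \left(30 + 6 \left(-12\right)\right)\right)^{2} = \left(77 + \left(30 - 72\right)\right)^{2} = \left(77 - 42\right)^{2} = 35^{2} = 1225$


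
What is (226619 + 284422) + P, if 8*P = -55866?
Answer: 2016231/4 ≈ 5.0406e+5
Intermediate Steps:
P = -27933/4 (P = (⅛)*(-55866) = -27933/4 ≈ -6983.3)
(226619 + 284422) + P = (226619 + 284422) - 27933/4 = 511041 - 27933/4 = 2016231/4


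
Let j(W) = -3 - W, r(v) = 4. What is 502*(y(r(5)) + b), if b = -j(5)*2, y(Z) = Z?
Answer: 10040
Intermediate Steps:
b = 16 (b = -(-3 - 1*5)*2 = -(-3 - 5)*2 = -1*(-8)*2 = 8*2 = 16)
502*(y(r(5)) + b) = 502*(4 + 16) = 502*20 = 10040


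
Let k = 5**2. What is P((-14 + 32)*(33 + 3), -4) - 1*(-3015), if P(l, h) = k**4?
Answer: 393640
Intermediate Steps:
k = 25
P(l, h) = 390625 (P(l, h) = 25**4 = 390625)
P((-14 + 32)*(33 + 3), -4) - 1*(-3015) = 390625 - 1*(-3015) = 390625 + 3015 = 393640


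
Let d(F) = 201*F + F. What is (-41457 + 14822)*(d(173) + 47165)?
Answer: -2187026485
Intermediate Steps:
d(F) = 202*F
(-41457 + 14822)*(d(173) + 47165) = (-41457 + 14822)*(202*173 + 47165) = -26635*(34946 + 47165) = -26635*82111 = -2187026485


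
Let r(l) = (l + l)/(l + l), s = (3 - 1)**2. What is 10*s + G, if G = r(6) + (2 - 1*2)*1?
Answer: 41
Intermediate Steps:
s = 4 (s = 2**2 = 4)
r(l) = 1 (r(l) = (2*l)/((2*l)) = (2*l)*(1/(2*l)) = 1)
G = 1 (G = 1 + (2 - 1*2)*1 = 1 + (2 - 2)*1 = 1 + 0*1 = 1 + 0 = 1)
10*s + G = 10*4 + 1 = 40 + 1 = 41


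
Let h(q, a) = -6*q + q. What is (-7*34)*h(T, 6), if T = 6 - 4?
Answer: 2380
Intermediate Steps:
T = 2
h(q, a) = -5*q
(-7*34)*h(T, 6) = (-7*34)*(-5*2) = -238*(-10) = 2380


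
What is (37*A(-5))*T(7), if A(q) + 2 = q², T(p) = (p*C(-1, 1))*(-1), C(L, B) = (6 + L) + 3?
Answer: -47656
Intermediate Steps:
C(L, B) = 9 + L
T(p) = -8*p (T(p) = (p*(9 - 1))*(-1) = (p*8)*(-1) = (8*p)*(-1) = -8*p)
A(q) = -2 + q²
(37*A(-5))*T(7) = (37*(-2 + (-5)²))*(-8*7) = (37*(-2 + 25))*(-56) = (37*23)*(-56) = 851*(-56) = -47656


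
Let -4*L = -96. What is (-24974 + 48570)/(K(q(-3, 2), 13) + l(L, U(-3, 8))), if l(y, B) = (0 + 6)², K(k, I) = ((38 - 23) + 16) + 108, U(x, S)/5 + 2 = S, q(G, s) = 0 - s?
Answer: 23596/175 ≈ 134.83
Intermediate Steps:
q(G, s) = -s
U(x, S) = -10 + 5*S
L = 24 (L = -¼*(-96) = 24)
K(k, I) = 139 (K(k, I) = (15 + 16) + 108 = 31 + 108 = 139)
l(y, B) = 36 (l(y, B) = 6² = 36)
(-24974 + 48570)/(K(q(-3, 2), 13) + l(L, U(-3, 8))) = (-24974 + 48570)/(139 + 36) = 23596/175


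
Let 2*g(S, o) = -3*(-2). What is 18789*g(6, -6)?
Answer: 56367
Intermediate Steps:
g(S, o) = 3 (g(S, o) = (-3*(-2))/2 = (1/2)*6 = 3)
18789*g(6, -6) = 18789*3 = 56367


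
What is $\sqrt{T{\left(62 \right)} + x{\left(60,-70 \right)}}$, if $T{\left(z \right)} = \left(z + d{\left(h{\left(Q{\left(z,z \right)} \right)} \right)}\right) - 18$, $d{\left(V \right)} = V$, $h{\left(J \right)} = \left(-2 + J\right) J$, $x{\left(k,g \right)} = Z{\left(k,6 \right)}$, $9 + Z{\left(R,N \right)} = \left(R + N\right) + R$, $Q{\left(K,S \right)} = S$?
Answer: $\sqrt{3881} \approx 62.298$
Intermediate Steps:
$Z{\left(R,N \right)} = -9 + N + 2 R$ ($Z{\left(R,N \right)} = -9 + \left(\left(R + N\right) + R\right) = -9 + \left(\left(N + R\right) + R\right) = -9 + \left(N + 2 R\right) = -9 + N + 2 R$)
$x{\left(k,g \right)} = -3 + 2 k$ ($x{\left(k,g \right)} = -9 + 6 + 2 k = -3 + 2 k$)
$h{\left(J \right)} = J \left(-2 + J\right)$
$T{\left(z \right)} = -18 + z + z \left(-2 + z\right)$ ($T{\left(z \right)} = \left(z + z \left(-2 + z\right)\right) - 18 = -18 + z + z \left(-2 + z\right)$)
$\sqrt{T{\left(62 \right)} + x{\left(60,-70 \right)}} = \sqrt{\left(-18 + 62^{2} - 62\right) + \left(-3 + 2 \cdot 60\right)} = \sqrt{\left(-18 + 3844 - 62\right) + \left(-3 + 120\right)} = \sqrt{3764 + 117} = \sqrt{3881}$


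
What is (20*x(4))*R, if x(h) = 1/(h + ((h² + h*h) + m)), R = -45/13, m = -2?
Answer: -450/221 ≈ -2.0362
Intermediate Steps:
R = -45/13 (R = -45*1/13 = -45/13 ≈ -3.4615)
x(h) = 1/(-2 + h + 2*h²) (x(h) = 1/(h + ((h² + h*h) - 2)) = 1/(h + ((h² + h²) - 2)) = 1/(h + (2*h² - 2)) = 1/(h + (-2 + 2*h²)) = 1/(-2 + h + 2*h²))
(20*x(4))*R = (20/(-2 + 4 + 2*4²))*(-45/13) = (20/(-2 + 4 + 2*16))*(-45/13) = (20/(-2 + 4 + 32))*(-45/13) = (20/34)*(-45/13) = (20*(1/34))*(-45/13) = (10/17)*(-45/13) = -450/221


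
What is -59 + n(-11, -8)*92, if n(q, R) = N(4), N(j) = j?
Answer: 309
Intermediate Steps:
n(q, R) = 4
-59 + n(-11, -8)*92 = -59 + 4*92 = -59 + 368 = 309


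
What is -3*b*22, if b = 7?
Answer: -462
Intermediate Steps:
-3*b*22 = -3*7*22 = -21*22 = -462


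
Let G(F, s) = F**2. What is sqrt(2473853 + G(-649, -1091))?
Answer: sqrt(2895054) ≈ 1701.5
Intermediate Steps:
sqrt(2473853 + G(-649, -1091)) = sqrt(2473853 + (-649)**2) = sqrt(2473853 + 421201) = sqrt(2895054)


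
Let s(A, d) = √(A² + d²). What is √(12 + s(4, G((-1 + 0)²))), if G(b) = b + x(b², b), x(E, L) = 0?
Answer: √(12 + √17) ≈ 4.0154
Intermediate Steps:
G(b) = b (G(b) = b + 0 = b)
√(12 + s(4, G((-1 + 0)²))) = √(12 + √(4² + ((-1 + 0)²)²)) = √(12 + √(16 + ((-1)²)²)) = √(12 + √(16 + 1²)) = √(12 + √(16 + 1)) = √(12 + √17)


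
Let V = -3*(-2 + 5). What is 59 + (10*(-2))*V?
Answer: 239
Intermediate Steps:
V = -9 (V = -3*3 = -9)
59 + (10*(-2))*V = 59 + (10*(-2))*(-9) = 59 - 20*(-9) = 59 + 180 = 239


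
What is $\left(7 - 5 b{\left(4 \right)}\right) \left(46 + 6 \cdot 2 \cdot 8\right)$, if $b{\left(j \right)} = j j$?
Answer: $-10366$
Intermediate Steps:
$b{\left(j \right)} = j^{2}$
$\left(7 - 5 b{\left(4 \right)}\right) \left(46 + 6 \cdot 2 \cdot 8\right) = \left(7 - 5 \cdot 4^{2}\right) \left(46 + 6 \cdot 2 \cdot 8\right) = \left(7 - 80\right) \left(46 + 12 \cdot 8\right) = \left(7 - 80\right) \left(46 + 96\right) = \left(-73\right) 142 = -10366$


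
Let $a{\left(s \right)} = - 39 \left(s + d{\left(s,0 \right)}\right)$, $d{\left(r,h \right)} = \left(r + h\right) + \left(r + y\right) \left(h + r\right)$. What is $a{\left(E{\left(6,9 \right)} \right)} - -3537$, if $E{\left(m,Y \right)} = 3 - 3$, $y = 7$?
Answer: $3537$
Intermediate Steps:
$d{\left(r,h \right)} = h + r + \left(7 + r\right) \left(h + r\right)$ ($d{\left(r,h \right)} = \left(r + h\right) + \left(r + 7\right) \left(h + r\right) = \left(h + r\right) + \left(7 + r\right) \left(h + r\right) = h + r + \left(7 + r\right) \left(h + r\right)$)
$E{\left(m,Y \right)} = 0$
$a{\left(s \right)} = - 351 s - 39 s^{2}$ ($a{\left(s \right)} = - 39 \left(s + \left(s^{2} + 8 \cdot 0 + 8 s + 0 s\right)\right) = - 39 \left(s + \left(s^{2} + 0 + 8 s + 0\right)\right) = - 39 \left(s + \left(s^{2} + 8 s\right)\right) = - 39 \left(s^{2} + 9 s\right) = - 351 s - 39 s^{2}$)
$a{\left(E{\left(6,9 \right)} \right)} - -3537 = 39 \cdot 0 \left(-9 - 0\right) - -3537 = 39 \cdot 0 \left(-9 + 0\right) + 3537 = 39 \cdot 0 \left(-9\right) + 3537 = 0 + 3537 = 3537$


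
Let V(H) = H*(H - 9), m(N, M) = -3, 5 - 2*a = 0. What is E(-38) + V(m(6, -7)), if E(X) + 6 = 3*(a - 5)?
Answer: 45/2 ≈ 22.500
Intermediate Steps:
a = 5/2 (a = 5/2 - ½*0 = 5/2 + 0 = 5/2 ≈ 2.5000)
V(H) = H*(-9 + H)
E(X) = -27/2 (E(X) = -6 + 3*(5/2 - 5) = -6 + 3*(-5/2) = -6 - 15/2 = -27/2)
E(-38) + V(m(6, -7)) = -27/2 - 3*(-9 - 3) = -27/2 - 3*(-12) = -27/2 + 36 = 45/2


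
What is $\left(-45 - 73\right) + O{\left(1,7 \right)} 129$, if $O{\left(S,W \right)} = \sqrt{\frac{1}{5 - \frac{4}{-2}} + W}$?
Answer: $-118 + \frac{645 \sqrt{14}}{7} \approx 226.77$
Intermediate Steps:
$O{\left(S,W \right)} = \sqrt{\frac{1}{7} + W}$ ($O{\left(S,W \right)} = \sqrt{\frac{1}{5 - -2} + W} = \sqrt{\frac{1}{5 + 2} + W} = \sqrt{\frac{1}{7} + W}$)
$\left(-45 - 73\right) + O{\left(1,7 \right)} 129 = \left(-45 - 73\right) + \frac{\sqrt{7 + 49 \cdot 7}}{7} \cdot 129 = -118 + \frac{\sqrt{7 + 343}}{7} \cdot 129 = -118 + \frac{\sqrt{350}}{7} \cdot 129 = -118 + \frac{5 \sqrt{14}}{7} \cdot 129 = -118 + \frac{645 \sqrt{14}}{7}$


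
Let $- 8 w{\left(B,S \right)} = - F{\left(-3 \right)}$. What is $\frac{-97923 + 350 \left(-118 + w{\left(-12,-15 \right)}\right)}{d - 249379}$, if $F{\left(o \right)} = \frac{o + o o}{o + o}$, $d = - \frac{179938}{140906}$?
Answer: $\frac{13082347117}{23426118208} \approx 0.55845$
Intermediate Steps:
$d = - \frac{89969}{70453}$ ($d = \left(-179938\right) \frac{1}{140906} = - \frac{89969}{70453} \approx -1.277$)
$F{\left(o \right)} = \frac{o + o^{2}}{2 o}$
$w{\left(B,S \right)} = - \frac{1}{8}$ ($w{\left(B,S \right)} = - \frac{\left(-1\right) \left(\frac{1}{2} + \frac{1}{2} \left(-3\right)\right)}{8} = - \frac{\left(-1\right) \left(\frac{1}{2} - \frac{3}{2}\right)}{8} = - \frac{\left(-1\right) \left(-1\right)}{8} = \left(- \frac{1}{8}\right) 1 = - \frac{1}{8}$)
$\frac{-97923 + 350 \left(-118 + w{\left(-12,-15 \right)}\right)}{d - 249379} = \frac{-97923 + 350 \left(-118 - \frac{1}{8}\right)}{- \frac{89969}{70453} - 249379} = \frac{-97923 + 350 \left(- \frac{945}{8}\right)}{- \frac{17569588656}{70453}} = \left(-97923 - \frac{165375}{4}\right) \left(- \frac{70453}{17569588656}\right) = \left(- \frac{557067}{4}\right) \left(- \frac{70453}{17569588656}\right) = \frac{13082347117}{23426118208}$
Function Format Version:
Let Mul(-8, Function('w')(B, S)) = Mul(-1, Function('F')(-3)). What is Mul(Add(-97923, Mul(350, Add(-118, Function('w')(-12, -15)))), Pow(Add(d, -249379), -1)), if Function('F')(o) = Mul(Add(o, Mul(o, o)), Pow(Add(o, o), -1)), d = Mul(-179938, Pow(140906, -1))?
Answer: Rational(13082347117, 23426118208) ≈ 0.55845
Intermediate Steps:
d = Rational(-89969, 70453) (d = Mul(-179938, Rational(1, 140906)) = Rational(-89969, 70453) ≈ -1.2770)
Function('F')(o) = Mul(Rational(1, 2), Pow(o, -1), Add(o, Pow(o, 2))) (Function('F')(o) = Mul(Add(o, Pow(o, 2)), Pow(Mul(2, o), -1)) = Mul(Add(o, Pow(o, 2)), Mul(Rational(1, 2), Pow(o, -1))) = Mul(Rational(1, 2), Pow(o, -1), Add(o, Pow(o, 2))))
Function('w')(B, S) = Rational(-1, 8) (Function('w')(B, S) = Mul(Rational(-1, 8), Mul(-1, Add(Rational(1, 2), Mul(Rational(1, 2), -3)))) = Mul(Rational(-1, 8), Mul(-1, Add(Rational(1, 2), Rational(-3, 2)))) = Mul(Rational(-1, 8), Mul(-1, -1)) = Mul(Rational(-1, 8), 1) = Rational(-1, 8))
Mul(Add(-97923, Mul(350, Add(-118, Function('w')(-12, -15)))), Pow(Add(d, -249379), -1)) = Mul(Add(-97923, Mul(350, Add(-118, Rational(-1, 8)))), Pow(Add(Rational(-89969, 70453), -249379), -1)) = Mul(Add(-97923, Mul(350, Rational(-945, 8))), Pow(Rational(-17569588656, 70453), -1)) = Mul(Add(-97923, Rational(-165375, 4)), Rational(-70453, 17569588656)) = Mul(Rational(-557067, 4), Rational(-70453, 17569588656)) = Rational(13082347117, 23426118208)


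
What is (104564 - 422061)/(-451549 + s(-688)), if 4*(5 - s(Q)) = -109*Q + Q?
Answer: 317497/470120 ≈ 0.67535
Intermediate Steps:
s(Q) = 5 + 27*Q (s(Q) = 5 - (-109*Q + Q)/4 = 5 - (-27)*Q = 5 + 27*Q)
(104564 - 422061)/(-451549 + s(-688)) = (104564 - 422061)/(-451549 + (5 + 27*(-688))) = -317497/(-451549 + (5 - 18576)) = -317497/(-451549 - 18571) = -317497/(-470120) = -317497*(-1/470120) = 317497/470120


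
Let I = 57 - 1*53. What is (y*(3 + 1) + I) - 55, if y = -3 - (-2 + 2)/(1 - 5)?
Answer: -63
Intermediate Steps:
I = 4 (I = 57 - 53 = 4)
y = -3 (y = -3 - 0/(-4) = -3 - 0*(-1)/4 = -3 - 1*0 = -3 + 0 = -3)
(y*(3 + 1) + I) - 55 = (-3*(3 + 1) + 4) - 55 = (-3*4 + 4) - 55 = (-12 + 4) - 55 = -8 - 55 = -63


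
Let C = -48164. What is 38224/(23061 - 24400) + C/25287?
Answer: -1031061884/33859293 ≈ -30.451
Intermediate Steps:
38224/(23061 - 24400) + C/25287 = 38224/(23061 - 24400) - 48164/25287 = 38224/(-1339) - 48164*1/25287 = 38224*(-1/1339) - 48164/25287 = -38224/1339 - 48164/25287 = -1031061884/33859293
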